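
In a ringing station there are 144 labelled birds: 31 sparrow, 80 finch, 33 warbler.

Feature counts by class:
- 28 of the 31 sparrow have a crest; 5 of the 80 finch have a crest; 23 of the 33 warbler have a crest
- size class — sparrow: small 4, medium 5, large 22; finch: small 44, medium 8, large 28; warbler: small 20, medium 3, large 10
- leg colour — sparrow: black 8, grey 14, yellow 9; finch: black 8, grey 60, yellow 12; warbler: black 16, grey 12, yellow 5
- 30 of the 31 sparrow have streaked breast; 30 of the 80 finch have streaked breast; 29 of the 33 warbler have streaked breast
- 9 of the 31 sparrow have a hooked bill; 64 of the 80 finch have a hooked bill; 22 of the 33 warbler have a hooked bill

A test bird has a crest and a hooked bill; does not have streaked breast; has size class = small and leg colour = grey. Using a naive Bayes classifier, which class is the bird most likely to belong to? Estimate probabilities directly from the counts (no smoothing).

finch

sparrow: (31/144) × (28/31) × (4/31) × (14/31) × (1/31) × (9/31) ≈ 0.000106116
finch: (80/144) × (5/80) × (44/80) × (60/80) × (50/80) × (64/80) ≈ 0.00716146
warbler: (33/144) × (23/33) × (20/33) × (12/33) × (4/33) × (22/33) ≈ 0.00284448
Highest score → finch.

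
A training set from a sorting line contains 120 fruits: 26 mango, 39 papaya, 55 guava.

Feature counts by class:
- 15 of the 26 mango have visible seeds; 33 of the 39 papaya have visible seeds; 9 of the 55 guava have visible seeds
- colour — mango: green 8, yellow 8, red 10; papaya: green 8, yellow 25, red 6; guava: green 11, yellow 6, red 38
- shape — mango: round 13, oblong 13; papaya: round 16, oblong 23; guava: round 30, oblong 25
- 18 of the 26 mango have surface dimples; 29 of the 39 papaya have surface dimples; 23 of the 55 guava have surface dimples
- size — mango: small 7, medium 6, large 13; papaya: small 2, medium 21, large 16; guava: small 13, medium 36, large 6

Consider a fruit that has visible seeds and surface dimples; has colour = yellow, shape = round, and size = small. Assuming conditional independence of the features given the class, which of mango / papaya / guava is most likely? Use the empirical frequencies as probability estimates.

mango

mango: (26/120) × (15/26) × (8/26) × (13/26) × (18/26) × (7/26) ≈ 0.00358443
papaya: (39/120) × (33/39) × (25/39) × (16/39) × (29/39) × (2/39) ≈ 0.0027578
guava: (55/120) × (9/55) × (6/55) × (30/55) × (23/55) × (13/55) ≈ 0.000441117
Highest score → mango.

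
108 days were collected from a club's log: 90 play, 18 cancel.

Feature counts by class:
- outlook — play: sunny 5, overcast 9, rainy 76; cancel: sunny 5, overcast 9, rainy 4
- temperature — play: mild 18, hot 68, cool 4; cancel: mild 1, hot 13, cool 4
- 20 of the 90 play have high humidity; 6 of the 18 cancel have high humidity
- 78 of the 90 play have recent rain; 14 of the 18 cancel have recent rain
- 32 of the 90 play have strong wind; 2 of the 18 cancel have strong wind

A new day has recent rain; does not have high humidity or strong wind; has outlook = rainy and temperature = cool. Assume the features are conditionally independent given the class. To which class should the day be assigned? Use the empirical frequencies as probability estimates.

play: (90/108) × (76/90) × (4/90) × (70/90) × (78/90) × (58/90) ≈ 0.0135863
cancel: (18/108) × (4/18) × (4/18) × (12/18) × (14/18) × (16/18) ≈ 0.00379346
Highest score → play.

play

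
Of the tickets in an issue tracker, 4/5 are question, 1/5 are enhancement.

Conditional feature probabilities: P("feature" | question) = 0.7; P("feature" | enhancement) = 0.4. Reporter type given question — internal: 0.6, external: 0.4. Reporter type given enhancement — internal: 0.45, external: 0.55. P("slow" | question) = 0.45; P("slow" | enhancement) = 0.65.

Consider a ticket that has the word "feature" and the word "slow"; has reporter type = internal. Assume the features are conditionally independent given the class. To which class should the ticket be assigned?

question: 0.8 × 0.7 × 0.6 × 0.45 = 0.1512
enhancement: 0.2 × 0.4 × 0.45 × 0.65 = 0.0234
Highest score → question.

question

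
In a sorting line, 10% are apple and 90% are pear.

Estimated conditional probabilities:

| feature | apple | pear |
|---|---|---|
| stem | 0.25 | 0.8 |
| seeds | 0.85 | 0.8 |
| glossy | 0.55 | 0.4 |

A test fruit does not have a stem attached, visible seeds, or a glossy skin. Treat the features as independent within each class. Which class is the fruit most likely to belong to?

pear

apple: 0.1 × (1−0.25) × (1−0.85) × (1−0.55) = 0.0050625
pear: 0.9 × (1−0.8) × (1−0.8) × (1−0.4) = 0.0216
Highest score → pear.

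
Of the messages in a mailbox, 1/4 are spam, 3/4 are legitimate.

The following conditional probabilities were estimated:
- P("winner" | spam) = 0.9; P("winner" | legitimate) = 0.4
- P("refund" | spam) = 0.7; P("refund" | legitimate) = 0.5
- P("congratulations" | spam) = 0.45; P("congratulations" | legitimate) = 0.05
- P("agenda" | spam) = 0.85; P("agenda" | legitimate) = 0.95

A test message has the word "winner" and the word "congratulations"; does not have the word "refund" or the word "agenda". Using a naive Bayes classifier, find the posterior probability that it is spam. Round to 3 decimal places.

0.924

spam: 0.25 × 0.9 × (1−0.7) × 0.45 × (1−0.85) = 0.00455625
legitimate: 0.75 × 0.4 × (1−0.5) × 0.05 × (1−0.95) = 0.000375
P(spam | x) = 0.00455625 / 0.00493125 ≈ 0.924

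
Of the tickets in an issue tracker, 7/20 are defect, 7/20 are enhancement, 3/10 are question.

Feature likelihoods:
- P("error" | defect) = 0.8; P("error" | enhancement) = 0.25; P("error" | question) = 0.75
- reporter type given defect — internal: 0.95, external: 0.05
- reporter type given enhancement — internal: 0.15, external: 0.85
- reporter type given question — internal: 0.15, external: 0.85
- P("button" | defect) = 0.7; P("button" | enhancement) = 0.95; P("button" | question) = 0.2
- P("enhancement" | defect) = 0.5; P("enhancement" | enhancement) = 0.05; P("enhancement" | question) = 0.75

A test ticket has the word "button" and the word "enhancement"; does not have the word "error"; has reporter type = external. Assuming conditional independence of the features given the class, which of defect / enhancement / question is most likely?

enhancement

defect: 0.35 × (1−0.8) × 0.05 × 0.7 × 0.5 = 0.001225
enhancement: 0.35 × (1−0.25) × 0.85 × 0.95 × 0.05 = 0.0105984375
question: 0.3 × (1−0.75) × 0.85 × 0.2 × 0.75 = 0.0095625
Highest score → enhancement.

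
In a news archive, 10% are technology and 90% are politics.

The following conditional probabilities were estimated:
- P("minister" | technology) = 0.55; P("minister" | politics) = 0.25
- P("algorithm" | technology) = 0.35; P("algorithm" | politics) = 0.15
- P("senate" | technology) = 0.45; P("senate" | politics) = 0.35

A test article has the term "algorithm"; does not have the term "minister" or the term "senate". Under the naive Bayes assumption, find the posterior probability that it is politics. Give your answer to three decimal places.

technology: 0.1 × (1−0.55) × 0.35 × (1−0.45) = 0.0086625
politics: 0.9 × (1−0.25) × 0.15 × (1−0.35) = 0.0658125
P(politics | x) = 0.0658125 / 0.074475 ≈ 0.884

0.884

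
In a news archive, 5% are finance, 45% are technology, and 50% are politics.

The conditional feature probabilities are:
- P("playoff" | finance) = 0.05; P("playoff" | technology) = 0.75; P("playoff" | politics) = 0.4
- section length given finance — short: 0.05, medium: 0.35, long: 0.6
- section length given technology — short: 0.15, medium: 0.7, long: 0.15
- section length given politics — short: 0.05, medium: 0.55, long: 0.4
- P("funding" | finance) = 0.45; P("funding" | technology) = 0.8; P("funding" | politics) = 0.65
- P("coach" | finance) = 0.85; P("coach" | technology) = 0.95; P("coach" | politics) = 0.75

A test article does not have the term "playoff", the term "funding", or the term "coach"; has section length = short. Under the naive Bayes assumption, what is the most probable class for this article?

politics

finance: 0.05 × (1−0.05) × 0.05 × (1−0.45) × (1−0.85) = 0.0001959375
technology: 0.45 × (1−0.75) × 0.15 × (1−0.8) × (1−0.95) = 0.00016875
politics: 0.5 × (1−0.4) × 0.05 × (1−0.65) × (1−0.75) = 0.0013125
Highest score → politics.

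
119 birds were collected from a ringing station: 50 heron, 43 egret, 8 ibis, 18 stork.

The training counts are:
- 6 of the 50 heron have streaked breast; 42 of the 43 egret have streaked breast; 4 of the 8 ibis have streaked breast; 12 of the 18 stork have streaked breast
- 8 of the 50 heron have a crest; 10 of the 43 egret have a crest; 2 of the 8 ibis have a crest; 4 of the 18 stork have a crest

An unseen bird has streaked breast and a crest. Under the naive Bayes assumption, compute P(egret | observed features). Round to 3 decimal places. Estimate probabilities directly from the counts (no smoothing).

heron: (50/119) × (6/50) × (8/50) ≈ 0.00806723
egret: (43/119) × (42/43) × (10/43) ≈ 0.0820793
ibis: (8/119) × (4/8) × (2/8) ≈ 0.00840336
stork: (18/119) × (12/18) × (4/18) ≈ 0.022409
P(egret | x) = 0.0820793 / 0.12095889 ≈ 0.679

0.679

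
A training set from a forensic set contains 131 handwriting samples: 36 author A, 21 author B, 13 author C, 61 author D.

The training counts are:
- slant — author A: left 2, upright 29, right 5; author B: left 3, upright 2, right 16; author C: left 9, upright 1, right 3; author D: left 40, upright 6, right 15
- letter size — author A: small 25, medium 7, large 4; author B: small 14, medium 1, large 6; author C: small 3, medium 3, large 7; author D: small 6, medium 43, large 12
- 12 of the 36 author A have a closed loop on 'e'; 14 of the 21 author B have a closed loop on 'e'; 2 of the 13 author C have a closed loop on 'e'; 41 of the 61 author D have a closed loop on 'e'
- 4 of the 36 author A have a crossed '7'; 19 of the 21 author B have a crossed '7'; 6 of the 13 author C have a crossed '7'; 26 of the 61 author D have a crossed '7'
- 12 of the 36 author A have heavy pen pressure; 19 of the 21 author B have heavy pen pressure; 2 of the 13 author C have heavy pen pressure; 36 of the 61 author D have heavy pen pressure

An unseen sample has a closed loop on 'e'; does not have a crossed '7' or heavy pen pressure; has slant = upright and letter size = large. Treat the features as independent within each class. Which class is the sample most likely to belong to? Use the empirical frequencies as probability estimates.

author A

author A: (36/131) × (29/36) × (4/36) × (12/36) × (32/36) × (24/36) ≈ 0.00485869
author B: (21/131) × (2/21) × (6/21) × (14/21) × (2/21) × (2/21) ≈ 0.0000263767
author C: (13/131) × (1/13) × (7/13) × (2/13) × (7/13) × (11/13) ≈ 0.00028812
author D: (61/131) × (6/61) × (12/61) × (41/61) × (35/61) × (25/61) ≈ 0.00142408
Highest score → author A.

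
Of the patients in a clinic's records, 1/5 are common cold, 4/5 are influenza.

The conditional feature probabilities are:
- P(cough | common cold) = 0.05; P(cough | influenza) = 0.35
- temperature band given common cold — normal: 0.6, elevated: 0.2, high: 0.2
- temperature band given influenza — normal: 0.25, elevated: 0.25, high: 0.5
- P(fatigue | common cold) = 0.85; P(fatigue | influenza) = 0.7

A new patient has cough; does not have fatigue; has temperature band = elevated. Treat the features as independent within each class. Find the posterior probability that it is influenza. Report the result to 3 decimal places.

0.986

common cold: 0.2 × 0.05 × 0.2 × (1−0.85) = 0.0003
influenza: 0.8 × 0.35 × 0.25 × (1−0.7) = 0.021
P(influenza | x) = 0.021 / 0.0213 ≈ 0.986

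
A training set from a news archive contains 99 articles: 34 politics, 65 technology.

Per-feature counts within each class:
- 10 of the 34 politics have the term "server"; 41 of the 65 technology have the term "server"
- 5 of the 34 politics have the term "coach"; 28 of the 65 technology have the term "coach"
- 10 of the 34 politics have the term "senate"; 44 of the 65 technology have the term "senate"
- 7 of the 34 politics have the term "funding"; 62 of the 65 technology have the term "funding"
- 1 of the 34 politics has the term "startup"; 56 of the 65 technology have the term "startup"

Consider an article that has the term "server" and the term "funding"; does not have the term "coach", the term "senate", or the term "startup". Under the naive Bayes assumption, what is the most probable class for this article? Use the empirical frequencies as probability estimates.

politics

politics: (34/99) × (10/34) × (29/34) × (24/34) × (7/34) × (33/34) ≈ 0.0121526
technology: (65/99) × (41/65) × (37/65) × (21/65) × (62/65) × (9/65) ≈ 0.0100589
Highest score → politics.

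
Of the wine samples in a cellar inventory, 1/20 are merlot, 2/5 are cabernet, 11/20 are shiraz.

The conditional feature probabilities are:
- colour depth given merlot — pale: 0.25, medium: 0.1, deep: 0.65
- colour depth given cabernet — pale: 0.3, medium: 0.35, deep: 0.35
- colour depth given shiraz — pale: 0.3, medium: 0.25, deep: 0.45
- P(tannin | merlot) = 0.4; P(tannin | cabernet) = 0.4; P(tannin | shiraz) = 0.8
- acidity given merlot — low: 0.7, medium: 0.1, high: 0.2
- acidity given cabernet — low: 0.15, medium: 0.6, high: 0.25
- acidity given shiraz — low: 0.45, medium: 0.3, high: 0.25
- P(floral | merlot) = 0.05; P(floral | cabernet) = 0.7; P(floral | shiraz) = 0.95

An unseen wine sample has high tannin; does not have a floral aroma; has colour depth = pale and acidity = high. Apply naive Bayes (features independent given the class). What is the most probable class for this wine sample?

cabernet

merlot: 0.05 × 0.25 × 0.4 × 0.2 × (1−0.05) = 0.00095
cabernet: 0.4 × 0.3 × 0.4 × 0.25 × (1−0.7) = 0.0036
shiraz: 0.55 × 0.3 × 0.8 × 0.25 × (1−0.95) = 0.00165
Highest score → cabernet.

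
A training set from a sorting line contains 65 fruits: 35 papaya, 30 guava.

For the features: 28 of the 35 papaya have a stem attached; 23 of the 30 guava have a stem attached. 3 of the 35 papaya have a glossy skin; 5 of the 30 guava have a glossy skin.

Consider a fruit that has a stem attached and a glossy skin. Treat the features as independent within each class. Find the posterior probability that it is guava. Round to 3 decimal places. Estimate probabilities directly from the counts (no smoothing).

papaya: (35/65) × (28/35) × (3/35) ≈ 0.0369231
guava: (30/65) × (23/30) × (5/30) ≈ 0.0589744
P(guava | x) = 0.0589744 / 0.0958975 ≈ 0.615

0.615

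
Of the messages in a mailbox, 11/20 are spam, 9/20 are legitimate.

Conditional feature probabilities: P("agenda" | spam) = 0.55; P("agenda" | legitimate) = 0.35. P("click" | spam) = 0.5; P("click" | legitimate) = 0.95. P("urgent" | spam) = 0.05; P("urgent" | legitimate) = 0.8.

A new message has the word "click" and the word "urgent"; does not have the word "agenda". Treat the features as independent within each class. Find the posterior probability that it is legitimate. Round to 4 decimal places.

0.9729

spam: 0.55 × (1−0.55) × 0.5 × 0.05 = 0.0061875
legitimate: 0.45 × (1−0.35) × 0.95 × 0.8 = 0.2223
P(legitimate | x) = 0.2223 / 0.2284875 ≈ 0.9729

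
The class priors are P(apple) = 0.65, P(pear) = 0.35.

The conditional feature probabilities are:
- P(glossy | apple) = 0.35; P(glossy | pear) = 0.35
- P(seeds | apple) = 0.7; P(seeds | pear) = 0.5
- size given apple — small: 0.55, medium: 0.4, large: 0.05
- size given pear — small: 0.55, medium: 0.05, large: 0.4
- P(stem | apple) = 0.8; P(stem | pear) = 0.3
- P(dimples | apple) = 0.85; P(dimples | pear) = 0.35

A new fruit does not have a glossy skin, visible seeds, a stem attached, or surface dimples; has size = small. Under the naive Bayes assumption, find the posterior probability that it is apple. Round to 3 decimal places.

0.068

apple: 0.65 × (1−0.35) × (1−0.7) × 0.55 × (1−0.8) × (1−0.85) = 0.002091375
pear: 0.35 × (1−0.35) × (1−0.5) × 0.55 × (1−0.3) × (1−0.35) = 0.0284659375
P(apple | x) = 0.002091375 / 0.0305573125 ≈ 0.068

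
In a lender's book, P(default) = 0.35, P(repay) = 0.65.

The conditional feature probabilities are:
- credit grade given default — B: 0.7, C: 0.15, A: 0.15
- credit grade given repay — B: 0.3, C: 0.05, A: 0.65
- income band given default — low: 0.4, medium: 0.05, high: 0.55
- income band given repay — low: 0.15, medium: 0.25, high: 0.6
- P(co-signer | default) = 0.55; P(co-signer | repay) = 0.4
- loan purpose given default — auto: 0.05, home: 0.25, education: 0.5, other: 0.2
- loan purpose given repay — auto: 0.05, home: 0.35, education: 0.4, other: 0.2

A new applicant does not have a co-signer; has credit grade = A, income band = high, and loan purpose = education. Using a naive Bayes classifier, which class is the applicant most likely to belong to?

repay

default: 0.35 × 0.15 × 0.55 × (1−0.55) × 0.5 = 0.006496875
repay: 0.65 × 0.65 × 0.6 × (1−0.4) × 0.4 = 0.06084
Highest score → repay.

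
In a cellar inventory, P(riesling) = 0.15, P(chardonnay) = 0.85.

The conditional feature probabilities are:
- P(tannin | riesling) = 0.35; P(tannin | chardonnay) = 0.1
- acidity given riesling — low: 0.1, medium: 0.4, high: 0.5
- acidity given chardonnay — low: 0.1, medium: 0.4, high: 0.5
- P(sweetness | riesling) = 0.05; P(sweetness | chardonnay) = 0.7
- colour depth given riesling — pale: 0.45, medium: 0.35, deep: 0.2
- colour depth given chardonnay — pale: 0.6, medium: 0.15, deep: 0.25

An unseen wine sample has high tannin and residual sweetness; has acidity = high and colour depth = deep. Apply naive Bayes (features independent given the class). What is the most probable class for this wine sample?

riesling: 0.15 × 0.35 × 0.5 × 0.05 × 0.2 = 0.0002625
chardonnay: 0.85 × 0.1 × 0.5 × 0.7 × 0.25 = 0.0074375
Highest score → chardonnay.

chardonnay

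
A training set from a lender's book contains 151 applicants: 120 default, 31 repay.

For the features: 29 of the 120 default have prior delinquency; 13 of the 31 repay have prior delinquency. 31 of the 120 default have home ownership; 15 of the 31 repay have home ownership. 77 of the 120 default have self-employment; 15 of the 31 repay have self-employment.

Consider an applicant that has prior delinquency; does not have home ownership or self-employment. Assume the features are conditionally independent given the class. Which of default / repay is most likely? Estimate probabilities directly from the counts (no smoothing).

default: (120/151) × (29/120) × (89/120) × (43/120) ≈ 0.0510407
repay: (31/151) × (13/31) × (16/31) × (16/31) ≈ 0.0229342
Highest score → default.

default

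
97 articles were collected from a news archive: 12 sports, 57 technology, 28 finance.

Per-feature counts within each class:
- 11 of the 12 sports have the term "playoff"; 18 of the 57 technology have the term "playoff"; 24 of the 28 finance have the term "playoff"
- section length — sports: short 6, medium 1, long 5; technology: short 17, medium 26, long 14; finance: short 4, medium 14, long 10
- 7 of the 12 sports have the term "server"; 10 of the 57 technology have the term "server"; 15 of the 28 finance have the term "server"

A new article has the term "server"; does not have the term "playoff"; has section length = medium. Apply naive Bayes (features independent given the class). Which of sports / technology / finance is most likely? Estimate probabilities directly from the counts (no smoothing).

technology

sports: (12/97) × (1/12) × (1/12) × (7/12) ≈ 0.000501145
technology: (57/97) × (39/57) × (26/57) × (10/57) ≈ 0.0321748
finance: (28/97) × (4/28) × (14/28) × (15/28) ≈ 0.0110457
Highest score → technology.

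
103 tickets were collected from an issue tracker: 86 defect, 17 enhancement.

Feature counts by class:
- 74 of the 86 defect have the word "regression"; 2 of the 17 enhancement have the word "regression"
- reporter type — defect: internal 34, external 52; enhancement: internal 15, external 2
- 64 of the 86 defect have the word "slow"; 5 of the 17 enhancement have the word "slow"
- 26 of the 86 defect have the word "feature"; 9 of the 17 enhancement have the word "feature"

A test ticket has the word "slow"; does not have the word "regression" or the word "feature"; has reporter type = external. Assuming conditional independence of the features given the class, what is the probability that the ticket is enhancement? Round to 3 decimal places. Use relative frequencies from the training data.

0.061

defect: (86/103) × (12/86) × (52/86) × (64/86) × (60/86) ≈ 0.0365749
enhancement: (17/103) × (15/17) × (2/17) × (5/17) × (8/17) ≈ 0.00237136
P(enhancement | x) = 0.00237136 / 0.03894626 ≈ 0.061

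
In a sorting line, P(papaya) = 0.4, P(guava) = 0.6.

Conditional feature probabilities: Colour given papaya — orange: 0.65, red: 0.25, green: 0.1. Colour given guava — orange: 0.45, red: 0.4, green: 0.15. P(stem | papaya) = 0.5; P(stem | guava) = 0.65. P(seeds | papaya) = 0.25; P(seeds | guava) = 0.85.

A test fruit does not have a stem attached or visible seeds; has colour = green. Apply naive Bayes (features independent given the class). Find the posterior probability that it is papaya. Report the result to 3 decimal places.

papaya: 0.4 × 0.1 × (1−0.5) × (1−0.25) = 0.015
guava: 0.6 × 0.15 × (1−0.65) × (1−0.85) = 0.004725
P(papaya | x) = 0.015 / 0.019725 ≈ 0.760

0.760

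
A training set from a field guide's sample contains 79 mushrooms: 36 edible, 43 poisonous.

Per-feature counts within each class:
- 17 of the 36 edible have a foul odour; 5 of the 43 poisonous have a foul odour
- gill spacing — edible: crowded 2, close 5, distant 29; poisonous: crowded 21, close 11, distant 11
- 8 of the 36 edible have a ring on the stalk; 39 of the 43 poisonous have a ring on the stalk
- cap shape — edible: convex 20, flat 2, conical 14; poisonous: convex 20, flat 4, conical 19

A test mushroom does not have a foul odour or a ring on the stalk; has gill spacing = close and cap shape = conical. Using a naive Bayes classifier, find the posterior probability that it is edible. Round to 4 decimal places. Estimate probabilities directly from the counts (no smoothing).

0.6664

edible: (36/79) × (19/36) × (5/36) × (28/36) × (14/36) ≈ 0.0101036
poisonous: (43/79) × (38/43) × (11/43) × (4/43) × (19/43) ≈ 0.00505775
P(edible | x) = 0.0101036 / 0.01516135 ≈ 0.6664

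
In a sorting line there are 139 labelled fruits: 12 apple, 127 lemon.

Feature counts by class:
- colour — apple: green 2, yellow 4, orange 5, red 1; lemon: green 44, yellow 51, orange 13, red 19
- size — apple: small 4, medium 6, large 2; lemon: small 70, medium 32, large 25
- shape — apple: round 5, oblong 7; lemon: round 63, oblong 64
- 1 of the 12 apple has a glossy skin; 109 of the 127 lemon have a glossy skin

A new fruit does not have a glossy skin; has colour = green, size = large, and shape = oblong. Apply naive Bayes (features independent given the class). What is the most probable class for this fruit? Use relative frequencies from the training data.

lemon

apple: (12/139) × (2/12) × (2/12) × (7/12) × (11/12) ≈ 0.00128231
lemon: (127/139) × (44/127) × (25/127) × (64/127) × (18/127) ≈ 0.00445061
Highest score → lemon.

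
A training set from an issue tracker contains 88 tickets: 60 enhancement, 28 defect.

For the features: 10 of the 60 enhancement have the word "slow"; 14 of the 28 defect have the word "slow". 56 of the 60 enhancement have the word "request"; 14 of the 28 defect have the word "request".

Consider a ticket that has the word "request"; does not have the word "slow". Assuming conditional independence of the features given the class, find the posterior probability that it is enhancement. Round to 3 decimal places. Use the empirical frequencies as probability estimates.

0.870

enhancement: (60/88) × (50/60) × (56/60) ≈ 0.530303
defect: (28/88) × (14/28) × (14/28) ≈ 0.0795455
P(enhancement | x) = 0.530303 / 0.6098485 ≈ 0.870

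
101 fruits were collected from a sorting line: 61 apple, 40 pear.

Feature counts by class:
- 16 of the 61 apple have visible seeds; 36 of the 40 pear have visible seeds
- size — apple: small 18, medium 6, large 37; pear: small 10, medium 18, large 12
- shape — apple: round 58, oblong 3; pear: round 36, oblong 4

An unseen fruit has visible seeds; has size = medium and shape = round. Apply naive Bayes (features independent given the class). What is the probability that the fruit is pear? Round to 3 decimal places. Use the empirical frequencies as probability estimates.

0.907

apple: (61/101) × (16/61) × (6/61) × (58/61) ≈ 0.0148156
pear: (40/101) × (36/40) × (18/40) × (36/40) ≈ 0.144356
P(pear | x) = 0.144356 / 0.1591716 ≈ 0.907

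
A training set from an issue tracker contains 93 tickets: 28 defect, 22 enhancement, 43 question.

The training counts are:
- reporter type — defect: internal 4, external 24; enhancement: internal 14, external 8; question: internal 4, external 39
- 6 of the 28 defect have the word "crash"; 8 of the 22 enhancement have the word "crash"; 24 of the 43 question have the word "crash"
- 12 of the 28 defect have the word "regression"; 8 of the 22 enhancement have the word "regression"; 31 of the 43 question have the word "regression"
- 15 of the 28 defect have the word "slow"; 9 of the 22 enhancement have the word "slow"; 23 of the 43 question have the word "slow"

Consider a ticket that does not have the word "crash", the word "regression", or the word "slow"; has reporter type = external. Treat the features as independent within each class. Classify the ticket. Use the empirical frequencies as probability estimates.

defect: (28/93) × (24/28) × (22/28) × (16/28) × (13/28) ≈ 0.0537948
enhancement: (22/93) × (8/22) × (14/22) × (14/22) × (13/22) ≈ 0.0205844
question: (43/93) × (39/43) × (19/43) × (12/43) × (20/43) ≈ 0.0240514
Highest score → defect.

defect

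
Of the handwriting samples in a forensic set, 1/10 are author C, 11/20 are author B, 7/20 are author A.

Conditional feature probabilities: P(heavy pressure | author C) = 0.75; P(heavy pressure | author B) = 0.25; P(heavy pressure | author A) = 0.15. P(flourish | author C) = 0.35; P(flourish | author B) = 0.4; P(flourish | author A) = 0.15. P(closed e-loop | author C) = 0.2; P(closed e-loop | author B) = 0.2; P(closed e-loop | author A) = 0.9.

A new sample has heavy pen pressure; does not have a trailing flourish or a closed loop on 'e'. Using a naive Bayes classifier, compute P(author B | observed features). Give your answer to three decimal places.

0.603

author C: 0.1 × 0.75 × (1−0.35) × (1−0.2) = 0.039
author B: 0.55 × 0.25 × (1−0.4) × (1−0.2) = 0.066
author A: 0.35 × 0.15 × (1−0.15) × (1−0.9) = 0.0044625
P(author B | x) = 0.066 / 0.1094625 ≈ 0.603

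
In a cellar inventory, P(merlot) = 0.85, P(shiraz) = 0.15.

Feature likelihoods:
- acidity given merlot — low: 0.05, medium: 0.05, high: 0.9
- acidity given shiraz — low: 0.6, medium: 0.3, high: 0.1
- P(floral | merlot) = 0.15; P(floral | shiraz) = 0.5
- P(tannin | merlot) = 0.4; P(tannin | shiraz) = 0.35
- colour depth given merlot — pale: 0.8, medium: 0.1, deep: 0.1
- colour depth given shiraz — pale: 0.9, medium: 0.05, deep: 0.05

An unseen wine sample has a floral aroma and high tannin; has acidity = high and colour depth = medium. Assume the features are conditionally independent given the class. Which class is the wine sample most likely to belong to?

merlot: 0.85 × 0.9 × 0.15 × 0.4 × 0.1 = 0.00459
shiraz: 0.15 × 0.1 × 0.5 × 0.35 × 0.05 = 0.00013125
Highest score → merlot.

merlot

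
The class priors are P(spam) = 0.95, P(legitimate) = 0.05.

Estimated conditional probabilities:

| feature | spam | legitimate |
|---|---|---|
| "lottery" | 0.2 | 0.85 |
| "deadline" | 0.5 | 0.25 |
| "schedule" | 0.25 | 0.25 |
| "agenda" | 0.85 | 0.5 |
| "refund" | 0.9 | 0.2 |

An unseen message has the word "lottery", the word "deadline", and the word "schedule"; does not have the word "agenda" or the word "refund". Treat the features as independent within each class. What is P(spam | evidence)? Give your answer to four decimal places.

0.2511

spam: 0.95 × 0.2 × 0.5 × 0.25 × (1−0.85) × (1−0.9) = 0.00035625
legitimate: 0.05 × 0.85 × 0.25 × 0.25 × (1−0.5) × (1−0.2) = 0.0010625
P(spam | x) = 0.00035625 / 0.00141875 ≈ 0.2511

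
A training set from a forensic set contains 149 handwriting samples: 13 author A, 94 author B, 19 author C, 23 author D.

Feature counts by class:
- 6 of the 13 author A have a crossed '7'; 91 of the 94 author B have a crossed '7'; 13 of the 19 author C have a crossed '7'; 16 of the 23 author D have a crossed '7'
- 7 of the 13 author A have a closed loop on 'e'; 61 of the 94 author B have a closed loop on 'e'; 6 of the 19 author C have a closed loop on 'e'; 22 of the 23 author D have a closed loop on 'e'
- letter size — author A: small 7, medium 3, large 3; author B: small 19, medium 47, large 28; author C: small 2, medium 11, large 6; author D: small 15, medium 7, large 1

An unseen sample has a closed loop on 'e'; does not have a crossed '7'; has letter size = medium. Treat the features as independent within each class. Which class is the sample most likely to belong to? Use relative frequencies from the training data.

author D

author A: (13/149) × (7/13) × (7/13) × (3/13) ≈ 0.00583773
author B: (94/149) × (3/94) × (61/94) × (47/94) ≈ 0.00653291
author C: (19/149) × (6/19) × (6/19) × (11/19) ≈ 0.0073621
author D: (23/149) × (7/23) × (22/23) × (7/23) ≈ 0.0136766
Highest score → author D.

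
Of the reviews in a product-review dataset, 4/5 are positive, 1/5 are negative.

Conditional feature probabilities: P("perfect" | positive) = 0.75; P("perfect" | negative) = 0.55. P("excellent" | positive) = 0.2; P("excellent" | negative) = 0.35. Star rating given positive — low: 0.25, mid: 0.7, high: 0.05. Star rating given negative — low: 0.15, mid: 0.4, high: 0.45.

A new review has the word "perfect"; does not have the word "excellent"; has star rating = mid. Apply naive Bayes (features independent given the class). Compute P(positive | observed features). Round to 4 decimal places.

positive: 0.8 × 0.75 × (1−0.2) × 0.7 = 0.336
negative: 0.2 × 0.55 × (1−0.35) × 0.4 = 0.0286
P(positive | x) = 0.336 / 0.3646 ≈ 0.9216

0.9216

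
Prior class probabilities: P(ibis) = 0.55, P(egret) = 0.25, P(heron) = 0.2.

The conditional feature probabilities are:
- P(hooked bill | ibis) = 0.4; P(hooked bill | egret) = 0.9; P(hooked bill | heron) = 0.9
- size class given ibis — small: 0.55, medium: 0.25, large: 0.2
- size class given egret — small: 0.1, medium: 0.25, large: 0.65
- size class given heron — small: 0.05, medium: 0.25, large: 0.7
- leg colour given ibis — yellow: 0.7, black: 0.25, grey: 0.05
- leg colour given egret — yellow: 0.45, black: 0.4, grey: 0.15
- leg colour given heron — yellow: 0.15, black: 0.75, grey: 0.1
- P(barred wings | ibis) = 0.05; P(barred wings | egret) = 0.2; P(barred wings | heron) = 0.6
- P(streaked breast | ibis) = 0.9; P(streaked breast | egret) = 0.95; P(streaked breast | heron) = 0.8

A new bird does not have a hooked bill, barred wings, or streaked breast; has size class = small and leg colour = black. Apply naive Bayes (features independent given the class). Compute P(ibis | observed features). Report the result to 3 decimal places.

0.977

ibis: 0.55 × (1−0.4) × 0.55 × 0.25 × (1−0.05) × (1−0.9) = 0.004310625
egret: 0.25 × (1−0.9) × 0.1 × 0.4 × (1−0.2) × (1−0.95) = 0.00004
heron: 0.2 × (1−0.9) × 0.05 × 0.75 × (1−0.6) × (1−0.8) = 0.00006
P(ibis | x) = 0.004310625 / 0.004410625 ≈ 0.977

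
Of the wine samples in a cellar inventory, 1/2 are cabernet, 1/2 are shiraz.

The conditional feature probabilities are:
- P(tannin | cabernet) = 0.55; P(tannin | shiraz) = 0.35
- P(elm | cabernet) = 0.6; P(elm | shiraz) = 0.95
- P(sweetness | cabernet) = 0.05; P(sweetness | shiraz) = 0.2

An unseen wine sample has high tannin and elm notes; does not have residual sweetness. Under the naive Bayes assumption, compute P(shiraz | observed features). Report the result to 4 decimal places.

0.4590

cabernet: 0.5 × 0.55 × 0.6 × (1−0.05) = 0.15675
shiraz: 0.5 × 0.35 × 0.95 × (1−0.2) = 0.133
P(shiraz | x) = 0.133 / 0.28975 ≈ 0.4590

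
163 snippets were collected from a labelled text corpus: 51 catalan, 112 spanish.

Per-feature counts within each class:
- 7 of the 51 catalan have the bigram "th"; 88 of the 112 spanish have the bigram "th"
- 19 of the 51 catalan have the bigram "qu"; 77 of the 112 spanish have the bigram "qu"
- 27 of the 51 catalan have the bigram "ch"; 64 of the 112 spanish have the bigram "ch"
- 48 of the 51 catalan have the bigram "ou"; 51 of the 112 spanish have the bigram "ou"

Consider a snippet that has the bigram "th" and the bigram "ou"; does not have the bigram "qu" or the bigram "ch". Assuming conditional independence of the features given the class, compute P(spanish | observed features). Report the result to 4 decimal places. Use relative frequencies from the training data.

0.7340

catalan: (51/163) × (7/51) × (32/51) × (24/51) × (48/51) ≈ 0.0119344
spanish: (112/163) × (88/112) × (35/112) × (48/112) × (51/112) ≈ 0.0329246
P(spanish | x) = 0.0329246 / 0.044859 ≈ 0.7340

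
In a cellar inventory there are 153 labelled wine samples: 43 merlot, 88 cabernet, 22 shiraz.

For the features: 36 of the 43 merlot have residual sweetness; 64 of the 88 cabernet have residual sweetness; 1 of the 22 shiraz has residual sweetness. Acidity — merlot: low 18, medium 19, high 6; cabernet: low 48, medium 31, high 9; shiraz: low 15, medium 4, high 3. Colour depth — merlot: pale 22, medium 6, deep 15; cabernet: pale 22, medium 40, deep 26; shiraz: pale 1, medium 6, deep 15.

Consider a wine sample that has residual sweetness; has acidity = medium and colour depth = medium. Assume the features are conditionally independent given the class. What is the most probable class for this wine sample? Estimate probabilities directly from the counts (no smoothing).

cabernet

merlot: (43/153) × (36/43) × (19/43) × (6/43) ≈ 0.014507
cabernet: (88/153) × (64/88) × (31/88) × (40/88) ≈ 0.06698
shiraz: (22/153) × (1/22) × (4/22) × (6/22) ≈ 0.000324097
Highest score → cabernet.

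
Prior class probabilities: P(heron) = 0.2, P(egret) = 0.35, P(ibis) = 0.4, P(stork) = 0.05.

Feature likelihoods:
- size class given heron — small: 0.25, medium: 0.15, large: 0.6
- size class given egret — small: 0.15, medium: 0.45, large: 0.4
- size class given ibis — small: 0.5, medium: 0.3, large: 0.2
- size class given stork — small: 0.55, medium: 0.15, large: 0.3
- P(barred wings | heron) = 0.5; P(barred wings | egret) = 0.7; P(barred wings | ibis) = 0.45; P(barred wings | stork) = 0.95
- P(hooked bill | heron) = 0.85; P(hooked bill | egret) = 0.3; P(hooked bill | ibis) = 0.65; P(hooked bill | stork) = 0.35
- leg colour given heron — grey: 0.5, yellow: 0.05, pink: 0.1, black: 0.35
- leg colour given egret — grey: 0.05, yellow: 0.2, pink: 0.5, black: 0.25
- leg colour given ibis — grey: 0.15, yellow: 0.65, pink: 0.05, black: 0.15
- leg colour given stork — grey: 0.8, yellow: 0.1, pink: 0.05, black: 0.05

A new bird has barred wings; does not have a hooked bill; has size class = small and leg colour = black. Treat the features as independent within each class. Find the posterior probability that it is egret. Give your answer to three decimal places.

heron: 0.2 × 0.25 × 0.5 × (1−0.85) × 0.35 = 0.0013125
egret: 0.35 × 0.15 × 0.7 × (1−0.3) × 0.25 = 0.00643125
ibis: 0.4 × 0.5 × 0.45 × (1−0.65) × 0.15 = 0.004725
stork: 0.05 × 0.55 × 0.95 × (1−0.35) × 0.05 = 0.0008490625
P(egret | x) = 0.00643125 / 0.0133178125 ≈ 0.483

0.483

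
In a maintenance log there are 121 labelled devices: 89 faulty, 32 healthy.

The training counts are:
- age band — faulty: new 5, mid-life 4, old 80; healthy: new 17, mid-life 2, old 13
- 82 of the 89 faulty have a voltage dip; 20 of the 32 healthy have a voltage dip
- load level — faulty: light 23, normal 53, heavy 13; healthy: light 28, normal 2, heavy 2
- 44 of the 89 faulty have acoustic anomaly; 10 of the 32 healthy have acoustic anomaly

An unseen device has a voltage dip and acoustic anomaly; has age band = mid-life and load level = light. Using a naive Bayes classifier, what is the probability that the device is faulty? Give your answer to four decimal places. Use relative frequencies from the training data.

0.5794

faulty: (89/121) × (4/89) × (82/89) × (23/89) × (44/89) ≈ 0.00389134
healthy: (32/121) × (2/32) × (20/32) × (28/32) × (10/32) ≈ 0.00282477
P(faulty | x) = 0.00389134 / 0.00671611 ≈ 0.5794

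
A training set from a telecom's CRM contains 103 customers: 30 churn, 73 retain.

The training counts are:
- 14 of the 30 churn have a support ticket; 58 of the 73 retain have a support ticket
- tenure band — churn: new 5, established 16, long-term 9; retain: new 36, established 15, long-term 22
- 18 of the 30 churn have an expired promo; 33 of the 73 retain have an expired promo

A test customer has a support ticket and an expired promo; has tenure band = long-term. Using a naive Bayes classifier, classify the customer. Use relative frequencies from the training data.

churn: (30/103) × (14/30) × (9/30) × (18/30) ≈ 0.024466
retain: (73/103) × (58/73) × (22/73) × (33/73) ≈ 0.0767152
Highest score → retain.

retain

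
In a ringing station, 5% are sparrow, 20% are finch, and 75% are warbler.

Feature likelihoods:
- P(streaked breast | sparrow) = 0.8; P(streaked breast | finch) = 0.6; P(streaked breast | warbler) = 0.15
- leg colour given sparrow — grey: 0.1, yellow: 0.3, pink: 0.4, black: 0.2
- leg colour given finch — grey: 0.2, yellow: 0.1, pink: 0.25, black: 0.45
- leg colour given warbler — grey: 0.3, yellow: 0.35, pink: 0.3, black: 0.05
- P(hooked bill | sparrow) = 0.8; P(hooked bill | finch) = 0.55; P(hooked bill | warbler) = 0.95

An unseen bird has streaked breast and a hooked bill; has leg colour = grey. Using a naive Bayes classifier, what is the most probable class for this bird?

sparrow: 0.05 × 0.8 × 0.1 × 0.8 = 0.0032
finch: 0.2 × 0.6 × 0.2 × 0.55 = 0.0132
warbler: 0.75 × 0.15 × 0.3 × 0.95 = 0.0320625
Highest score → warbler.

warbler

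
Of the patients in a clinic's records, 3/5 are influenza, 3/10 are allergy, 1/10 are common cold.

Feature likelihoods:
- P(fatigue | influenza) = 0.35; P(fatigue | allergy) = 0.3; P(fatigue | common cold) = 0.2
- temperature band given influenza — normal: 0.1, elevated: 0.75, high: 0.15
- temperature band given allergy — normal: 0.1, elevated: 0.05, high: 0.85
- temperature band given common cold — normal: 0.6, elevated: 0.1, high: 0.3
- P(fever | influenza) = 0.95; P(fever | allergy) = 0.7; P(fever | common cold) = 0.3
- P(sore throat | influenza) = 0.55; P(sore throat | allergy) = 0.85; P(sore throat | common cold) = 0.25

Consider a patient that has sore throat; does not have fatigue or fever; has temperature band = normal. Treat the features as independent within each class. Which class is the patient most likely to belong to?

influenza: 0.6 × (1−0.35) × 0.1 × (1−0.95) × 0.55 = 0.0010725
allergy: 0.3 × (1−0.3) × 0.1 × (1−0.7) × 0.85 = 0.005355
common cold: 0.1 × (1−0.2) × 0.6 × (1−0.3) × 0.25 = 0.0084
Highest score → common cold.

common cold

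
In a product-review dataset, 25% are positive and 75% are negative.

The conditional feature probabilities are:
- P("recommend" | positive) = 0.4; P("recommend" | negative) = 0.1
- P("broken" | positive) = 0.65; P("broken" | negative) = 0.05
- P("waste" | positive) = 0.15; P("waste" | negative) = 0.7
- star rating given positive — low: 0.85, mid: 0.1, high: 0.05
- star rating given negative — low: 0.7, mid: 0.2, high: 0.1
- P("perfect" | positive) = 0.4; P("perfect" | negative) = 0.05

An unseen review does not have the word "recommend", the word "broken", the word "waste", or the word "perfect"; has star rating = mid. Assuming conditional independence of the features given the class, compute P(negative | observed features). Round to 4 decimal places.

0.9317

positive: 0.25 × (1−0.4) × (1−0.65) × (1−0.15) × 0.1 × (1−0.4) = 0.0026775
negative: 0.75 × (1−0.1) × (1−0.05) × (1−0.7) × 0.2 × (1−0.05) = 0.03655125
P(negative | x) = 0.03655125 / 0.03922875 ≈ 0.9317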